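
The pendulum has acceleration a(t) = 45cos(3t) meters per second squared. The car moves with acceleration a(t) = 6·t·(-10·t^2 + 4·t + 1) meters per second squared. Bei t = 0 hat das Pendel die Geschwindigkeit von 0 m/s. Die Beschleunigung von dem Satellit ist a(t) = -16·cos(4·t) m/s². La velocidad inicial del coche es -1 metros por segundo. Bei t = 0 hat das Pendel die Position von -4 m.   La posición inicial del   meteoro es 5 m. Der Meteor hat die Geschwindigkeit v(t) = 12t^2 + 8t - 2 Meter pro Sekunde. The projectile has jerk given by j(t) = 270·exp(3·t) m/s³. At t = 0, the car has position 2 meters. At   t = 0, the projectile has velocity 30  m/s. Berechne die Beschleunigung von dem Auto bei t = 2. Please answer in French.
En utilisant a(t) = 6·t·(-10·t^2 + 4·t + 1) et en substituant t = 2, nous trouvons a = -372.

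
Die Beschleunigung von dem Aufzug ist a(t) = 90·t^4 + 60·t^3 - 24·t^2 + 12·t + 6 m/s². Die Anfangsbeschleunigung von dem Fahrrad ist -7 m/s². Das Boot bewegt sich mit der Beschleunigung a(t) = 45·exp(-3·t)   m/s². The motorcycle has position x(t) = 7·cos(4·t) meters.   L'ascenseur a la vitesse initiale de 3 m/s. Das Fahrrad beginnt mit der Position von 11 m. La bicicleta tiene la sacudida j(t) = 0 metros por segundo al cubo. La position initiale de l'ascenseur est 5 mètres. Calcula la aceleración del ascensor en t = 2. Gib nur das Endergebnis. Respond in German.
a(2) = 1854.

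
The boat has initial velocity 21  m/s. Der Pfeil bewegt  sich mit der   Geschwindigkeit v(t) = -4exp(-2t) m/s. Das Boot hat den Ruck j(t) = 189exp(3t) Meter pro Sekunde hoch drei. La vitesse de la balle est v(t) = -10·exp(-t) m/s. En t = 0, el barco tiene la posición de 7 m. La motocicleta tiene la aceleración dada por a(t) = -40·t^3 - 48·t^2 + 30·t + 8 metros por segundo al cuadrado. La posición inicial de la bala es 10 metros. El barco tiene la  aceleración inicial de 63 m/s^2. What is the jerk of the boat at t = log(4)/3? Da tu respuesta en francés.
En utilisant j(t) = 189·exp(3·t) et en substituant t = log(4)/3, nous trouvons j = 756.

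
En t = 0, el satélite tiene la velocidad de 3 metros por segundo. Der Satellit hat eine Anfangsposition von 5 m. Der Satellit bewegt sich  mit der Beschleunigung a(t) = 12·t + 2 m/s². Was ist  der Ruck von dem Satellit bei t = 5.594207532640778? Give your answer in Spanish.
Debemos derivar nuestra ecuación de la aceleración a(t) = 12·t + 2 1 vez. La derivada de la aceleración da la sacudida: j(t) = 12. Usando j(t) = 12 y sustituyendo t = 5.594207532640778, encontramos j = 12.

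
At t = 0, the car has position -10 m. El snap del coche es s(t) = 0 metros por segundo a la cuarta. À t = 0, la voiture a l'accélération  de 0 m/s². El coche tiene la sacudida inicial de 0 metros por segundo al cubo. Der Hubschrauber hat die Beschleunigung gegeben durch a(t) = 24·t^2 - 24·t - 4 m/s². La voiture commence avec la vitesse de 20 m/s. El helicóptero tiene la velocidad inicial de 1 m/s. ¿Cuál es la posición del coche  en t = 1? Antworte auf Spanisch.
Para resolver esto, necesitamos tomar 4 integrales de nuestra ecuación del snap s(t) = 0. Integrando el snap y usando la condición inicial j(0) = 0, obtenemos j(t) = 0. La integral de la sacudida es la aceleración. Usando a(0) = 0, obtenemos a(t) = 0. La integral de la aceleración es la velocidad. Usando v(0) = 20, obtenemos v(t) = 20. La integral de la velocidad es la posición. Usando x(0) = -10, obtenemos x(t) = 20·t - 10. De la ecuación de la posición x(t) = 20·t - 10, sustituimos t = 1 para obtener x = 10.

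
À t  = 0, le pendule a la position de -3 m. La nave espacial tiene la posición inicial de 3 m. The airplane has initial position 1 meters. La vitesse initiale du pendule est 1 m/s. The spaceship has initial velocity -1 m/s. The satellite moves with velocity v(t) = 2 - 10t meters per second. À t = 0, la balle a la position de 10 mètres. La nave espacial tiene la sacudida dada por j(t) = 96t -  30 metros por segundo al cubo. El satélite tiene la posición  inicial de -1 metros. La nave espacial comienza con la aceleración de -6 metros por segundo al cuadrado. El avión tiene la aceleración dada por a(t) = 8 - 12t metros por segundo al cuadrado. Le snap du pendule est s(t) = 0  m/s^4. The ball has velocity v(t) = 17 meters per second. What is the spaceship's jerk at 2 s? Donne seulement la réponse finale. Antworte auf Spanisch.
En t = 2, j = 162.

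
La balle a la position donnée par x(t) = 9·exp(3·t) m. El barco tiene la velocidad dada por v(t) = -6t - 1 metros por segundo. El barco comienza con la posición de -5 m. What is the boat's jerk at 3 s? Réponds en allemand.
Wir müssen unsere Gleichung für die Geschwindigkeit v(t) = -6·t - 1 2-mal ableiten. Durch Ableiten von der Geschwindigkeit erhalten wir die Beschleunigung: a(t) = -6. Die Ableitung von der Beschleunigung ergibt den Ruck: j(t) = 0. Wir haben den Ruck j(t) = 0. Durch Einsetzen von t = 3: j(3) = 0.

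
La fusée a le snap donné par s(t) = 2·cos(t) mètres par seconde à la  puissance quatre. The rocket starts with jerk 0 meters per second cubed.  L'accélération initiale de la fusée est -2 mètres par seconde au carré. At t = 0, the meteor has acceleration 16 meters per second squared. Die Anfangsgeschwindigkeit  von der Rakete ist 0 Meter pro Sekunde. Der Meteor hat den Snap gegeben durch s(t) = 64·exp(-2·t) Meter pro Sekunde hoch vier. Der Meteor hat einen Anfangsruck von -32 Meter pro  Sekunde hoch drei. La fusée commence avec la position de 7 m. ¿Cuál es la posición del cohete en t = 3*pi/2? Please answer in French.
Nous devons intégrer notre équation du snap s(t) = 2·cos(t) 4 fois. La primitive du snap, avec j(0) = 0, donne le jerk: j(t) = 2·sin(t). L'intégrale du jerk est l'accélération. En utilisant a(0) = -2, nous obtenons a(t) = -2·cos(t). En intégrant l'accélération et en utilisant la condition initiale v(0) = 0, nous obtenons v(t) = -2·sin(t). En prenant ∫v(t)dt et en appliquant x(0) = 7, nous trouvons x(t) = 2·cos(t) + 5. De l'équation de la position x(t) = 2·cos(t) + 5, nous substituons t = 3*pi/2 pour obtenir x = 5.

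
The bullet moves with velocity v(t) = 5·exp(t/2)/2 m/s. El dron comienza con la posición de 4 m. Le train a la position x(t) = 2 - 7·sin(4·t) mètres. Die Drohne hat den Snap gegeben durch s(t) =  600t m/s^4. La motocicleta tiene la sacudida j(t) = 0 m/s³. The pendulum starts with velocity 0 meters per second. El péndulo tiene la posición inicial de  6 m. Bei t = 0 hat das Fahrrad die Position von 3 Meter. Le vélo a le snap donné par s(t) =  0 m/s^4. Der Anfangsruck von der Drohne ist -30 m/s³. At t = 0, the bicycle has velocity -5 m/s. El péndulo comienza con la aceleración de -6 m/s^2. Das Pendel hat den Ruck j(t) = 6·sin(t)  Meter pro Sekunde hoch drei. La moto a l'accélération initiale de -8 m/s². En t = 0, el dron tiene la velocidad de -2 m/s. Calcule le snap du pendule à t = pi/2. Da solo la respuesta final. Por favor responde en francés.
Le snap à t = pi/2 est s = 0.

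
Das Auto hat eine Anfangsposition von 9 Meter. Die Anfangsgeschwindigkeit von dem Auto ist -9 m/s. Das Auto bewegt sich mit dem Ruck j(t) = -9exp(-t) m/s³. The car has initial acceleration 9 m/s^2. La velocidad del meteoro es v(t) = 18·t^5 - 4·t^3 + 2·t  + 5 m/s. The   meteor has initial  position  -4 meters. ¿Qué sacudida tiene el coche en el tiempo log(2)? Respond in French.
Nous avons le jerk j(t) = -9·exp(-t). En substituant t = log(2): j(log(2)) = -9/2.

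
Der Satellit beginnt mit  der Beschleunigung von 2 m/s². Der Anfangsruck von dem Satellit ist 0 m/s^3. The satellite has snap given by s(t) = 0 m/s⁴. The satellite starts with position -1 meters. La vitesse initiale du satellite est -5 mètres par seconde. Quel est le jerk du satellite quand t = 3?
Pour résoudre ceci, nous devons prendre 1 intégrale de notre équation du snap s(t) = 0. L'intégrale du snap est le jerk. En utilisant j(0) = 0, nous obtenons j(t) = 0. De l'équation du jerk j(t) = 0, nous substituons t = 3 pour obtenir j = 0.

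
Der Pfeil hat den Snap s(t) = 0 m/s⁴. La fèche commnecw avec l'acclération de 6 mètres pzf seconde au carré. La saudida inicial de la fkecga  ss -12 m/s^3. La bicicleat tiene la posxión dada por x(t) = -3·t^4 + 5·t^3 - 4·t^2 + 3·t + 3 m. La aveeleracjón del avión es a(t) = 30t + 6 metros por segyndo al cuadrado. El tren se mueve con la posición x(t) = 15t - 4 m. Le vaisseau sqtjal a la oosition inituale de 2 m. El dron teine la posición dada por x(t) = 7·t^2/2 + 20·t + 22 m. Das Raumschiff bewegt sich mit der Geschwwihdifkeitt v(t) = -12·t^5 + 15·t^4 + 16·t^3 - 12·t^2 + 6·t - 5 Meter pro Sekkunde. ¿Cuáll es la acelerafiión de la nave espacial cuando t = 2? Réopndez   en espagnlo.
Partiendo de la velocidad v(t) = -12·t^5 + 15·t^4 + 16·t^3 - 12·t^2 + 6·t - 5, tomamos 1 derivada. Derivando la velocidad, obtenemos la aceleración: a(t) = -60·t^4 + 60·t^3 + 48·t^2 - 24·t + 6. Usando a(t) = -60·t^4 + 60·t^3 + 48·t^2 - 24·t + 6 y sustituyendo t = 2, encontramos a = -330.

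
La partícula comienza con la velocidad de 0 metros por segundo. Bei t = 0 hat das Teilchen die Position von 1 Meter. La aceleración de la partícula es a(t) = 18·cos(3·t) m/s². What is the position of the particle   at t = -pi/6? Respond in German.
Ausgehend von der Beschleunigung a(t) = 18·cos(3·t), nehmen wir 2 Stammfunktionen. Die Stammfunktion von der Beschleunigung ist die Geschwindigkeit. Mit v(0) = 0 erhalten wir v(t) = 6·sin(3·t). Die Stammfunktion von der Geschwindigkeit, mit x(0) = 1, ergibt die Position: x(t) = 3 - 2·cos(3·t). Aus der Gleichung für die Position x(t) = 3 - 2·cos(3·t), setzen wir t = -pi/6 ein und erhalten x = 3.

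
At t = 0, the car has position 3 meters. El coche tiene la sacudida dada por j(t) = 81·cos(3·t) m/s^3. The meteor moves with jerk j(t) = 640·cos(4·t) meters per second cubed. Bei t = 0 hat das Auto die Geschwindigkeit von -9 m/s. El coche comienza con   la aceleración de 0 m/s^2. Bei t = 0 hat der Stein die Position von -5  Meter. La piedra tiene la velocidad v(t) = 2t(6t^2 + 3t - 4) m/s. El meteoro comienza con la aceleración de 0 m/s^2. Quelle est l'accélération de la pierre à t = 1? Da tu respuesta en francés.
Pour résoudre ceci, nous devons prendre 1 dérivée de notre équation de la vitesse v(t) = 2·t·(6·t^2 + 3·t - 4). En prenant d/dt de v(t), nous trouvons a(t) = 12·t^2 + 2·t·(12·t + 3) + 6·t - 8. De l'équation de l'accélération a(t) = 12·t^2 + 2·t·(12·t + 3) + 6·t - 8, nous substituons t = 1 pour obtenir a = 40.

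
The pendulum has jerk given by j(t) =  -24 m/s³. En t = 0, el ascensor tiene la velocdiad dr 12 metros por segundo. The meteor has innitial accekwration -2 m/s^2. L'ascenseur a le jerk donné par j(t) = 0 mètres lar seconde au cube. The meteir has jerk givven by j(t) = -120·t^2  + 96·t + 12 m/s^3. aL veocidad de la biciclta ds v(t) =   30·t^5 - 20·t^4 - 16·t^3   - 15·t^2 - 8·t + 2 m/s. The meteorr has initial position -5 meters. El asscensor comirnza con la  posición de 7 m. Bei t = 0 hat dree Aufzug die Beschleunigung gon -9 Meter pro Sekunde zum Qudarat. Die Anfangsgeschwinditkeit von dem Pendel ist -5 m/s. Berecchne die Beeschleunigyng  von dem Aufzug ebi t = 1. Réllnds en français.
En partant du jerk j(t) = 0, nous prenons 1 primitive. En prenant ∫j(t)dt et en appliquant a(0) = -9, nous trouvons a(t) = -9. De l'équation de l'accélération a(t) = -9, nous substituons t = 1 pour obtenir a = -9.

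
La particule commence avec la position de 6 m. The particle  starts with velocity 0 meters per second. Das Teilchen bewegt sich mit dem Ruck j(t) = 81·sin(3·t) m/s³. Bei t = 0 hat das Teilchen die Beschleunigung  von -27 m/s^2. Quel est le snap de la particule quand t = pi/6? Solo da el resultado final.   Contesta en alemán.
Bei t = pi/6, s = 0.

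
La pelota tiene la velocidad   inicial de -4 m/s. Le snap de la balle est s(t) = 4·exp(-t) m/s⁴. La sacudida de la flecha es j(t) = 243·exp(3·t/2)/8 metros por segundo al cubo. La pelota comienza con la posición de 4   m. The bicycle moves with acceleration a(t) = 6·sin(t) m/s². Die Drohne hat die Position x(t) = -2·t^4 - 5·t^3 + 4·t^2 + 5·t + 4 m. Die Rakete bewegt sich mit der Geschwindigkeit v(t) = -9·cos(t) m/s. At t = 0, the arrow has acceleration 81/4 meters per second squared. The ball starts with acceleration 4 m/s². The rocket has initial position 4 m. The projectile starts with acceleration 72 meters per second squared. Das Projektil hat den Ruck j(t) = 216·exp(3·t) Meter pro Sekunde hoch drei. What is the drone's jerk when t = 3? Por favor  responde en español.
Debemos derivar nuestra ecuación de la posición x(t) = -2·t^4 - 5·t^3 + 4·t^2 + 5·t + 4 3 veces. Derivando la posición, obtenemos la velocidad: v(t) = -8·t^3 - 15·t^2 + 8·t + 5. Derivando la velocidad, obtenemos la aceleración: a(t) = -24·t^2 - 30·t + 8. Derivando la aceleración, obtenemos la sacudida: j(t) = -48·t - 30. De la ecuación de la sacudida j(t) = -48·t - 30, sustituimos t = 3 para obtener j = -174.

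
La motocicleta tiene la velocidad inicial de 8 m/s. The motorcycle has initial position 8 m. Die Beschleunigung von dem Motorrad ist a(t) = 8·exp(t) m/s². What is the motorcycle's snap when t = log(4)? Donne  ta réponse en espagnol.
Debemos derivar nuestra ecuación de la aceleración a(t) = 8·exp(t) 2 veces. Tomando d/dt de a(t), encontramos j(t) = 8·exp(t). Derivando la sacudida, obtenemos el snap: s(t) = 8·exp(t). Tenemos el snap s(t) = 8·exp(t). Sustituyendo t = log(4): s(log(4)) = 32.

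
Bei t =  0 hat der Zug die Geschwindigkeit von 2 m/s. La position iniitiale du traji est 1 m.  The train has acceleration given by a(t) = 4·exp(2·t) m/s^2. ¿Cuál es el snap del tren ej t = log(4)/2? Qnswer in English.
We must differentiate our acceleration equation a(t) = 4·exp(2·t) 2 times. Taking d/dt of a(t), we find j(t) = 8·exp(2·t). Taking d/dt of j(t), we find s(t) = 16·exp(2·t). From the given snap equation s(t) = 16·exp(2·t), we substitute t = log(4)/2 to get s = 64.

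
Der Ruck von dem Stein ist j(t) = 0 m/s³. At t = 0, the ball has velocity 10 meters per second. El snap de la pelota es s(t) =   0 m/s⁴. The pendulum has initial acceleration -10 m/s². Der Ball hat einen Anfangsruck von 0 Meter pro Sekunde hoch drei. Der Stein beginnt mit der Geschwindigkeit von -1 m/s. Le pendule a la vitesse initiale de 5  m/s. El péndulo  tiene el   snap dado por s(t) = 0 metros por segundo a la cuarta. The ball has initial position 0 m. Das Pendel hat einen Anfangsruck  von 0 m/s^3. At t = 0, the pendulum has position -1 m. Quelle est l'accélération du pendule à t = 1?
Nous devons intégrer notre équation du snap s(t) = 0 2 fois. L'intégrale du snap est le jerk. En utilisant j(0) = 0, nous obtenons j(t) = 0. La primitive du jerk est l'accélération. En utilisant a(0) = -10, nous obtenons a(t) = -10. De l'équation de l'accélération a(t) = -10, nous substituons t = 1 pour obtenir a = -10.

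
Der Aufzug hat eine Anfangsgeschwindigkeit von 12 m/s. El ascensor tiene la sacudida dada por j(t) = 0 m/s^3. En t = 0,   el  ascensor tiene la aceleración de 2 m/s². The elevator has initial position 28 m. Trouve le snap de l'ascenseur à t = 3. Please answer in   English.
We must differentiate our jerk equation j(t) = 0 1 time. The derivative of jerk gives snap: s(t) = 0. We have snap s(t) = 0. Substituting t = 3: s(3) = 0.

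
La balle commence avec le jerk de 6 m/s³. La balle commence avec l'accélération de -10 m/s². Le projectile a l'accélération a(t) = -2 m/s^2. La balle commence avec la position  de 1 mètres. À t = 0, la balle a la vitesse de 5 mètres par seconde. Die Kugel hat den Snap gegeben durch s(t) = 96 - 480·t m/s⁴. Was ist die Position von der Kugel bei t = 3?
Um dies zu lösen, müssen wir 4 Stammfunktionen unserer Gleichung für den Snap s(t) = 96 - 480·t finden. Mit ∫s(t)dt und Anwendung von j(0) = 6, finden wir j(t) = -240·t^2 + 96·t + 6. Mit ∫j(t)dt und Anwendung von a(0) = -10, finden wir a(t) = -80·t^3 + 48·t^2 + 6·t - 10. Durch Integration von der Beschleunigung und Verwendung der Anfangsbedingung v(0) = 5, erhalten wir v(t) = -20·t^4 + 16·t^3 + 3·t^2 - 10·t + 5. Mit ∫v(t)dt und Anwendung von x(0) = 1, finden wir x(t) = -4·t^5 + 4·t^4 + t^3 - 5·t^2 + 5·t + 1. Aus der Gleichung für die Position x(t) = -4·t^5 + 4·t^4 + t^3 - 5·t^2 + 5·t + 1, setzen wir t = 3 ein und erhalten x = -650.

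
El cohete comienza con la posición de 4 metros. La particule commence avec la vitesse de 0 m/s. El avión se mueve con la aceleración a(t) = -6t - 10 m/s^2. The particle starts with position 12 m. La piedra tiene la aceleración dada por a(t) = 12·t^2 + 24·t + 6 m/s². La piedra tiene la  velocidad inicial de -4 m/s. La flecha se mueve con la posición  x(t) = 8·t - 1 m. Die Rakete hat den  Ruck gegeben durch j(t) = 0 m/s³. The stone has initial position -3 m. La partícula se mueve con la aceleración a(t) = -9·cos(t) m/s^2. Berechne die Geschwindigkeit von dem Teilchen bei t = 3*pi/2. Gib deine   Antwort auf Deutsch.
Um dies zu lösen, müssen wir 1 Integral unserer Gleichung für die Beschleunigung a(t) = -9·cos(t) finden. Mit ∫a(t)dt und Anwendung von v(0) = 0, finden wir v(t) = -9·sin(t). Aus der Gleichung für die Geschwindigkeit v(t) = -9·sin(t), setzen wir t = 3*pi/2 ein und erhalten v = 9.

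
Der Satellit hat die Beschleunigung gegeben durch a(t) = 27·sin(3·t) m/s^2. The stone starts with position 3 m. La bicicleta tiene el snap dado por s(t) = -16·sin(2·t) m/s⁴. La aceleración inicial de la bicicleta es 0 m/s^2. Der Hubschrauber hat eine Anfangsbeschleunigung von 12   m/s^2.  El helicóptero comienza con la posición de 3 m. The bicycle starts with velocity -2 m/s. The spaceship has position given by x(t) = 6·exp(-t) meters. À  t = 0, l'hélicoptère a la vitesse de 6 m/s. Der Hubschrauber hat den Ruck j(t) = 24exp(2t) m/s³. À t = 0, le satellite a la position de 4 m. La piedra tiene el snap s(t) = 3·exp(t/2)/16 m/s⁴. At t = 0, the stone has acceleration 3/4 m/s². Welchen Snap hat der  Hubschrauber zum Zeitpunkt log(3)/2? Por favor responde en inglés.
We must differentiate our jerk equation j(t) = 24·exp(2·t) 1 time. Taking d/dt of j(t), we find s(t) = 48·exp(2·t). We have snap s(t) = 48·exp(2·t). Substituting t = log(3)/2: s(log(3)/2) = 144.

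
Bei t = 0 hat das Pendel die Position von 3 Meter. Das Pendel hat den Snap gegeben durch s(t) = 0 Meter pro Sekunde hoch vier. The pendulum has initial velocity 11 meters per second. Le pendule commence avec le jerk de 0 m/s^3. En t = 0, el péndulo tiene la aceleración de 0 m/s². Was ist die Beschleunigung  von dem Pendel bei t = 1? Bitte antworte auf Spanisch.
Partiendo del snap s(t) = 0, tomamos 2 integrales. La antiderivada del snap, con j(0) = 0, da la sacudida: j(t) = 0. Tomando ∫j(t)dt y aplicando a(0) = 0, encontramos a(t) = 0. Usando a(t) = 0 y sustituyendo t = 1, encontramos a = 0.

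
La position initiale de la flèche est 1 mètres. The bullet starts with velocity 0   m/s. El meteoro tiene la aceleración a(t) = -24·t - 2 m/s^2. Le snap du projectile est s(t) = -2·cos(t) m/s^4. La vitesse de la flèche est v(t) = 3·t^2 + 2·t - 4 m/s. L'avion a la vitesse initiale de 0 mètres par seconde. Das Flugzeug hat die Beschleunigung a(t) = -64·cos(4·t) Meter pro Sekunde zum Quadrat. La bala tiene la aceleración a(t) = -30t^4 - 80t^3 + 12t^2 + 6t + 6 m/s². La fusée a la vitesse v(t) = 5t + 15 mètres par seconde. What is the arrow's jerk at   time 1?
Starting from velocity v(t) = 3·t^2 + 2·t - 4, we take 2 derivatives. Differentiating velocity, we get acceleration: a(t) = 6·t + 2. Taking d/dt of a(t), we find j(t) = 6. From the given jerk equation j(t) = 6, we substitute t = 1 to get j = 6.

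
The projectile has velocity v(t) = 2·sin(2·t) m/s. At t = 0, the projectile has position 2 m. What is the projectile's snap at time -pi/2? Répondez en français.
Pour résoudre ceci, nous devons prendre 3 dérivées de notre équation de la vitesse v(t) = 2·sin(2·t). En dérivant la vitesse, nous obtenons l'accélération: a(t) = 4·cos(2·t). En dérivant l'accélération, nous obtenons le jerk: j(t) = -8·sin(2·t). En dérivant le jerk, nous obtenons le snap: s(t) = -16·cos(2·t). De l'équation du snap s(t) = -16·cos(2·t), nous substituons t = -pi/2 pour obtenir s = 16.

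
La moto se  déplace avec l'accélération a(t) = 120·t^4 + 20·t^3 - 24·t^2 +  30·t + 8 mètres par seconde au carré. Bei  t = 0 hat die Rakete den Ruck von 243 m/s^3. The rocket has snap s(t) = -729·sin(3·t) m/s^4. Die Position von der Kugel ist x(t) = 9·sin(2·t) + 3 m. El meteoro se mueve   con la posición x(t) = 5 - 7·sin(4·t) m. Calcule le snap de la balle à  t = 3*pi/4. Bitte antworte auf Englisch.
Starting from position x(t) = 9·sin(2·t) + 3, we take 4 derivatives. The derivative of position gives velocity: v(t) = 18·cos(2·t). Taking d/dt of v(t), we find a(t) = -36·sin(2·t). Differentiating acceleration, we get jerk: j(t) = -72·cos(2·t). The derivative of jerk gives snap: s(t) = 144·sin(2·t). We have snap s(t) = 144·sin(2·t). Substituting t = 3*pi/4: s(3*pi/4) = -144.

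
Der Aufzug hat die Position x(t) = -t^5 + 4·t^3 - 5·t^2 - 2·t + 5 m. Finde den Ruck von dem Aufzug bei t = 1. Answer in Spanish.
Para resolver esto, necesitamos tomar 3 derivadas de nuestra ecuación de la posición x(t) = -t^5 + 4·t^3 - 5·t^2 - 2·t + 5. Derivando la posición, obtenemos la velocidad: v(t) = -5·t^4 + 12·t^2 - 10·t - 2. La derivada de la velocidad da la aceleración: a(t) = -20·t^3 + 24·t - 10. Derivando la aceleración, obtenemos la sacudida: j(t) = 24 - 60·t^2. De la ecuación de la sacudida j(t) = 24 - 60·t^2, sustituimos t = 1 para obtener j = -36.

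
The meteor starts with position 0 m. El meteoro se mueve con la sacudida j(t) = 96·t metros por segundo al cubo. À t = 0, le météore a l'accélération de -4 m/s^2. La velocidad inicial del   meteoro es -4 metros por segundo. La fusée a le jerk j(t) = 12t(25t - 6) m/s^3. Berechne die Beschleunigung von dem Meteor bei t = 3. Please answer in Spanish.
Debemos encontrar la integral de nuestra ecuación de la sacudida j(t) = 96·t 1 vez. La integral de la sacudida es la aceleración. Usando a(0) = -4, obtenemos a(t) = 48·t^2 - 4. Tenemos la aceleración a(t) = 48·t^2 - 4. Sustituyendo t = 3: a(3) = 428.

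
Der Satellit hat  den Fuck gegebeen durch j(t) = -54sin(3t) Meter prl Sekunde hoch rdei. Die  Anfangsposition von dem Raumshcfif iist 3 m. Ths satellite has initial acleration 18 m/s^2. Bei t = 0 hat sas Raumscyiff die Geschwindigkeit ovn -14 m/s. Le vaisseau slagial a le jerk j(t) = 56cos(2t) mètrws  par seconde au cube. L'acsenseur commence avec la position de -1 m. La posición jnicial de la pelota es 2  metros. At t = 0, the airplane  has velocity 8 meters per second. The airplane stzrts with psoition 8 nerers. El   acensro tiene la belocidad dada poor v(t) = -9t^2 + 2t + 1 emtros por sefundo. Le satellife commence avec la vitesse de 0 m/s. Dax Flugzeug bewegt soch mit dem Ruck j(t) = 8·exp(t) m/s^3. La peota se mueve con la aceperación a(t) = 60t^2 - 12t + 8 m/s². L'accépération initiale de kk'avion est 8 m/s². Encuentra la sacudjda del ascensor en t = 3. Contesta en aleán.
Ausgehend von der Geschwindigkeit v(t) = -9·t^2 + 2·t + 1, nehmen wir 2 Ableitungen. Durch Ableiten von der Geschwindigkeit erhalten wir die Beschleunigung: a(t) = 2 - 18·t. Mit d/dt von a(t) finden wir j(t) = -18. Wir haben den Ruck j(t) = -18. Durch Einsetzen von t = 3: j(3) = -18.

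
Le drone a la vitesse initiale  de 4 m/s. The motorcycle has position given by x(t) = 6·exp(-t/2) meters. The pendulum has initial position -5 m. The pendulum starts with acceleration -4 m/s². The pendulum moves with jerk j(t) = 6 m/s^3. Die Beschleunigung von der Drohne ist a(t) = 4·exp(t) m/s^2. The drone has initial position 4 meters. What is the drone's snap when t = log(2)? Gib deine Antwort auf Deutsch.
Wir müssen unsere Gleichung für die Beschleunigung a(t) = 4·exp(t) 2-mal ableiten. Mit d/dt von a(t) finden wir j(t) = 4·exp(t). Die Ableitung von dem Ruck ergibt den Snap: s(t) = 4·exp(t). Wir haben den Snap s(t) = 4·exp(t). Durch Einsetzen von t = log(2): s(log(2)) = 8.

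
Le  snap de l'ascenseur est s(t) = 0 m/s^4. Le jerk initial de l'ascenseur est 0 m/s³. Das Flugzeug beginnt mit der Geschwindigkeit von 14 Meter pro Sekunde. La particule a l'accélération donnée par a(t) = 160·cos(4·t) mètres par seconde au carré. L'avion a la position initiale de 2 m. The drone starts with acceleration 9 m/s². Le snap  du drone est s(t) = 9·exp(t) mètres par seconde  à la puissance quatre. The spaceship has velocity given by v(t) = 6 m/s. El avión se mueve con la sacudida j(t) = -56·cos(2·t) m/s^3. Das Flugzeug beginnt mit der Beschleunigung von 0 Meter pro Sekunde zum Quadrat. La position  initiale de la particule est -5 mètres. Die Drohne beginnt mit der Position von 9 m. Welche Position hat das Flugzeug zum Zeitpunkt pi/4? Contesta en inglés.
We need to integrate our jerk equation j(t) = -56·cos(2·t) 3 times. The antiderivative of jerk is acceleration. Using a(0) = 0, we get a(t) = -28·sin(2·t). Taking ∫a(t)dt and applying v(0) = 14, we find v(t) = 14·cos(2·t). Integrating velocity and using the initial condition x(0) = 2, we get x(t) = 7·sin(2·t) + 2. From the given position equation x(t) = 7·sin(2·t) + 2, we substitute t = pi/4 to get x = 9.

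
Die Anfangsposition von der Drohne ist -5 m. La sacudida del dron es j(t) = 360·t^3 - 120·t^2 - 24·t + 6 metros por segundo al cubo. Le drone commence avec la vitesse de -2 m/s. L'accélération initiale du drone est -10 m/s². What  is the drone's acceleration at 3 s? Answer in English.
Starting from jerk j(t) = 360·t^3 - 120·t^2 - 24·t + 6, we take 1 integral. The antiderivative of jerk is acceleration. Using a(0) = -10, we get a(t) = 90·t^4 - 40·t^3 - 12·t^2 + 6·t - 10. From the given acceleration equation a(t) = 90·t^4 - 40·t^3 - 12·t^2 + 6·t - 10, we substitute t = 3 to get a = 6110.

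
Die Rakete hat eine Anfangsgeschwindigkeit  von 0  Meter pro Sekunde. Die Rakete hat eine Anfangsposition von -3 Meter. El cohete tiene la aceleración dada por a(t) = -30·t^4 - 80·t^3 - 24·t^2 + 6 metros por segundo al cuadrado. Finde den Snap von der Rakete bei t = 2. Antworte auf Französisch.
Pour résoudre ceci, nous devons prendre 2 dérivées de notre équation de l'accélération a(t) = -30·t^4 - 80·t^3 - 24·t^2 + 6. En dérivant l'accélération, nous obtenons le jerk: j(t) = -120·t^3 - 240·t^2 - 48·t. En prenant d/dt de j(t), nous trouvons s(t) = -360·t^2 - 480·t - 48. En utilisant s(t) = -360·t^2 - 480·t - 48 et en substituant t = 2, nous trouvons s = -2448.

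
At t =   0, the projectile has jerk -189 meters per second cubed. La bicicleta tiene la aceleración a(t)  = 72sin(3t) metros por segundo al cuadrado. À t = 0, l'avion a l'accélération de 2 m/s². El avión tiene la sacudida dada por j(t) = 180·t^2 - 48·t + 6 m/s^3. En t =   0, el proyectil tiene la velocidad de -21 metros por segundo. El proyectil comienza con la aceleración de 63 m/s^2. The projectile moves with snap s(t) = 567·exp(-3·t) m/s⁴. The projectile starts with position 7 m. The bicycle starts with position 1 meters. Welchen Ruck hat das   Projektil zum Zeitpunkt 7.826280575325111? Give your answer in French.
En partant du snap s(t) = 567·exp(-3·t), nous prenons 1 primitive. En prenant ∫s(t)dt et en appliquant j(0) = -189, nous trouvons j(t) = -189·exp(-3·t). En utilisant j(t) = -189·exp(-3·t) et en substituant t = 7.826280575325111, nous trouvons j = -1.20151833123585E-8.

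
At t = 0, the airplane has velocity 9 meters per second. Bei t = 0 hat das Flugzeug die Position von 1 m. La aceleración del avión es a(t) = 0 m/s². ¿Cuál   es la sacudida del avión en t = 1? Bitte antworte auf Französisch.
Nous devons dériver notre équation de l'accélération a(t) = 0 1 fois. En dérivant l'accélération, nous obtenons le jerk: j(t) = 0. En utilisant j(t) = 0 et en substituant t = 1, nous trouvons j = 0.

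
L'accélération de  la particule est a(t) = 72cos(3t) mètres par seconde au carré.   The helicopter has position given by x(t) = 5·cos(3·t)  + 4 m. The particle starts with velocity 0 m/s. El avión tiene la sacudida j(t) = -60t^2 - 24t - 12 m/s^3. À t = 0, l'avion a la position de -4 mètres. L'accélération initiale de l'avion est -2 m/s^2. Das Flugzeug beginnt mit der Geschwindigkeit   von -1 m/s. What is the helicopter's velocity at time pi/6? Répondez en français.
Pour résoudre ceci, nous devons prendre 1 dérivée de notre équation de la position x(t) = 5·cos(3·t) + 4. En dérivant la position, nous obtenons la vitesse: v(t) = -15·sin(3·t). En utilisant v(t) = -15·sin(3·t) et en substituant t = pi/6, nous trouvons v = -15.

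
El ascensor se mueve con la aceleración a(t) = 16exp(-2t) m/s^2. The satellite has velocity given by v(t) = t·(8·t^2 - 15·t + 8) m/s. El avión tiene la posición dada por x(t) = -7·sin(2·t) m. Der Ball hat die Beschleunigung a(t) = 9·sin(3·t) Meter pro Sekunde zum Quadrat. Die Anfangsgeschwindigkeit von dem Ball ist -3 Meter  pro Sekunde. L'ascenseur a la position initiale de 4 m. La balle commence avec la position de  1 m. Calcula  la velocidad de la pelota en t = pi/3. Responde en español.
Para resolver esto, necesitamos tomar 1 antiderivada de nuestra ecuación de la aceleración a(t) = 9·sin(3·t). Integrando la aceleración y usando la condición inicial v(0) = -3, obtenemos v(t) = -3·cos(3·t). Usando v(t) = -3·cos(3·t) y sustituyendo t = pi/3, encontramos v = 3.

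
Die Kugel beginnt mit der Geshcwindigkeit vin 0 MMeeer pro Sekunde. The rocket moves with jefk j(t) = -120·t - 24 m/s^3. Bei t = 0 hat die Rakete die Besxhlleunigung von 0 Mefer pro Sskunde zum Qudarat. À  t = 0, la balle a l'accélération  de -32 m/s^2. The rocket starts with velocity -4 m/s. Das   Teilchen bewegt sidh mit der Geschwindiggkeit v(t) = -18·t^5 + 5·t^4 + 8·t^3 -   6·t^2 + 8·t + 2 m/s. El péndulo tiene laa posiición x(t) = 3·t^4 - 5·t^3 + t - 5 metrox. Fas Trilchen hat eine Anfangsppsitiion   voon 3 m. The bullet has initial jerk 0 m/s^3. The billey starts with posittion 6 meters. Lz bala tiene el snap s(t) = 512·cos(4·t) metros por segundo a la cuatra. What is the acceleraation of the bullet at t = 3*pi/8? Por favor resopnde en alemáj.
Wir müssen das Integral unserer Gleichung für den Snap s(t) = 512·cos(4·t) 2-mal finden. Mit ∫s(t)dt und Anwendung von j(0) = 0, finden wir j(t) = 128·sin(4·t). Das Integral von dem Ruck ist die Beschleunigung. Mit a(0) = -32 erhalten wir a(t) = -32·cos(4·t). Wir haben die Beschleunigung a(t) = -32·cos(4·t). Durch Einsetzen von t = 3*pi/8: a(3*pi/8) = 0.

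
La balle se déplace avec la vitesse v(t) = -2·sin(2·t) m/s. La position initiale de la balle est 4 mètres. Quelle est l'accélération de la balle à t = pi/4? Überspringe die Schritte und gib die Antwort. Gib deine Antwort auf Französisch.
À t = pi/4, a = 0.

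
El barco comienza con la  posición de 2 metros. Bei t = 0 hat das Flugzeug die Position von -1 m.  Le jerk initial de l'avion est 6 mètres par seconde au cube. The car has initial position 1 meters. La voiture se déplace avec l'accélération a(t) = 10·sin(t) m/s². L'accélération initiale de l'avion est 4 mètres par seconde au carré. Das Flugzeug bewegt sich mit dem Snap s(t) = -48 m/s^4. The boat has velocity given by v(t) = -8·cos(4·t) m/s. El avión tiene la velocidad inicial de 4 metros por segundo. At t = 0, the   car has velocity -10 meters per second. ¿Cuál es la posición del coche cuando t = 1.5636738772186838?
Debemos encontrar la integral de nuestra ecuación de la aceleración a(t) = 10·sin(t) 2 veces. La integral de la aceleración, con v(0) = -10, da la velocidad: v(t) = -10·cos(t). Integrando la velocidad y usando la condición inicial x(0) = 1, obtenemos x(t) = 1 - 10·sin(t). Usando x(t) = 1 - 10·sin(t) y sustituyendo t = 1.5636738772186838, encontramos x = -8.99974635463244.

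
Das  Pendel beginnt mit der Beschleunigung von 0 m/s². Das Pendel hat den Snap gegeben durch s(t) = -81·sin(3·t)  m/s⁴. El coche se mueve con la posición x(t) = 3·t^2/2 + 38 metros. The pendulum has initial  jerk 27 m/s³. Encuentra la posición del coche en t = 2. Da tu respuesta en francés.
En utilisant x(t) = 3·t^2/2 + 38 et en substituant t = 2, nous trouvons x = 44.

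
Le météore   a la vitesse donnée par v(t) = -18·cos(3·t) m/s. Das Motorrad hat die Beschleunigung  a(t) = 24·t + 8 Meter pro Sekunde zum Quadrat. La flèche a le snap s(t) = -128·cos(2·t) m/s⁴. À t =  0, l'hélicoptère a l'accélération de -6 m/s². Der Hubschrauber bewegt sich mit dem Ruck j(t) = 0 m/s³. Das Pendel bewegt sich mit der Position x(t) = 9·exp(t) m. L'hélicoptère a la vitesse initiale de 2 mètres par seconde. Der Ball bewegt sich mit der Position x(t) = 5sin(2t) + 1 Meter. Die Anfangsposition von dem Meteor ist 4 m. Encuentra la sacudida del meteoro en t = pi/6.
Para resolver esto, necesitamos tomar 2 derivadas de nuestra ecuación de la velocidad v(t) = -18·cos(3·t). Tomando d/dt de v(t), encontramos a(t) = 54·sin(3·t). Tomando d/dt de a(t), encontramos j(t) = 162·cos(3·t). Tenemos la sacudida j(t) = 162·cos(3·t). Sustituyendo t = pi/6: j(pi/6) = 0.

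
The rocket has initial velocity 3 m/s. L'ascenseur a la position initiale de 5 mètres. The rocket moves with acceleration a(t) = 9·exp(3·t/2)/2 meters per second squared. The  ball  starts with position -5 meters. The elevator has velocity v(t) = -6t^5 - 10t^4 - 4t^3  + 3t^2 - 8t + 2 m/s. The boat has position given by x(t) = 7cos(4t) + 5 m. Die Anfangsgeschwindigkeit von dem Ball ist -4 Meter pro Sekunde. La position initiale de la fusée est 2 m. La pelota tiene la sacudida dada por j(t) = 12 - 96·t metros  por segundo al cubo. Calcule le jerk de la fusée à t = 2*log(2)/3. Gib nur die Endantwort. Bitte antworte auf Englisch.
j(2*log(2)/3) = 27/2.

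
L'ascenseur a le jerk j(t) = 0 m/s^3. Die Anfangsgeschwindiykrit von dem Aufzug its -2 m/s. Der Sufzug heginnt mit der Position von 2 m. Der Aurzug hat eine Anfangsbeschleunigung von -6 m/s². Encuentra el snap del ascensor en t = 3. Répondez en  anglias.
Starting from jerk j(t) = 0, we take 1 derivative. The derivative of jerk gives snap: s(t) = 0. Using s(t) = 0 and substituting t = 3, we find s = 0.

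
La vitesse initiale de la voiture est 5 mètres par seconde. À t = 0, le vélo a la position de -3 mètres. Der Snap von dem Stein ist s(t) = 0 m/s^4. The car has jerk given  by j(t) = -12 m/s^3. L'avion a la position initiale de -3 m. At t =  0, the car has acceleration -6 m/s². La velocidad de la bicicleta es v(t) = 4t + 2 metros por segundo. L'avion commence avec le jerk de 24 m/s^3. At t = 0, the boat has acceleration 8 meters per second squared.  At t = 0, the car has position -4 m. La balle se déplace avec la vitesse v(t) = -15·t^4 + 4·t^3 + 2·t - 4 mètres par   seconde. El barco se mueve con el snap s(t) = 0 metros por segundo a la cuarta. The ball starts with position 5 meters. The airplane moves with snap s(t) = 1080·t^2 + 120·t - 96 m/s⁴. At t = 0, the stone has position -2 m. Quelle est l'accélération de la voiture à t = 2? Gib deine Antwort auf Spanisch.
Partiendo de la sacudida j(t) = -12, tomamos 1 antiderivada. La integral de la sacudida es la aceleración. Usando a(0) = -6, obtenemos a(t) = -12·t - 6. Tenemos la aceleración a(t) = -12·t - 6. Sustituyendo t = 2: a(2) = -30.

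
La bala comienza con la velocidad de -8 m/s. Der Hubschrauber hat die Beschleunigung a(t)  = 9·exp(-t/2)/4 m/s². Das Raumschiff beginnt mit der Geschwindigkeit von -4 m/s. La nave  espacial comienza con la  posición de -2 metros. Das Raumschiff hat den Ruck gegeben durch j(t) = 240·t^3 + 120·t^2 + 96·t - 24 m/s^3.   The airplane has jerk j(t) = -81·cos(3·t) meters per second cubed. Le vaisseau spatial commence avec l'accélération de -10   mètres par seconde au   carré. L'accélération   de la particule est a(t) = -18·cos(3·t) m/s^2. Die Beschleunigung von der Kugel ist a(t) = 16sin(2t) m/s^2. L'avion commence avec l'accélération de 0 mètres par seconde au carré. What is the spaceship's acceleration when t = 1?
We must find the antiderivative of our jerk equation j(t) = 240·t^3 + 120·t^2 + 96·t - 24 1 time. The integral of jerk is acceleration. Using a(0) = -10, we get a(t) = 60·t^4 + 40·t^3 + 48·t^2 - 24·t - 10. We have acceleration a(t) = 60·t^4 + 40·t^3 + 48·t^2 - 24·t - 10. Substituting t = 1: a(1) = 114.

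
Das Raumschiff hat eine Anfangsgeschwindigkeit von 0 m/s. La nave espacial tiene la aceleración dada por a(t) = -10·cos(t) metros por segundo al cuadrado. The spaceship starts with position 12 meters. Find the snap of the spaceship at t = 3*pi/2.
Starting from acceleration a(t) = -10·cos(t), we take 2 derivatives. Differentiating acceleration, we get jerk: j(t) = 10·sin(t). Taking d/dt of j(t), we find s(t) = 10·cos(t). From the given snap equation s(t) = 10·cos(t), we substitute t = 3*pi/2 to get s = 0.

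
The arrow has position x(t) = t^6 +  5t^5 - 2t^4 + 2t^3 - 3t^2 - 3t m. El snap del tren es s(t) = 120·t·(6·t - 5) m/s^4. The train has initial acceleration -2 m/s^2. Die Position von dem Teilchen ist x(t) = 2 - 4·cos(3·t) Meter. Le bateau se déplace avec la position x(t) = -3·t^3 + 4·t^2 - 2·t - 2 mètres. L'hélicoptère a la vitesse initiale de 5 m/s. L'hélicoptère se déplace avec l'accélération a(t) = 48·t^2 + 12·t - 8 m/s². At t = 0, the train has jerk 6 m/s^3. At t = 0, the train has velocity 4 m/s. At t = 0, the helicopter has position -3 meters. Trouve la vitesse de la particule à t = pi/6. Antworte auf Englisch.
To solve this, we need to take 1 derivative of our position equation x(t) = 2 - 4·cos(3·t). Differentiating position, we get velocity: v(t) = 12·sin(3·t). From the given velocity equation v(t) = 12·sin(3·t), we substitute t = pi/6 to get v = 12.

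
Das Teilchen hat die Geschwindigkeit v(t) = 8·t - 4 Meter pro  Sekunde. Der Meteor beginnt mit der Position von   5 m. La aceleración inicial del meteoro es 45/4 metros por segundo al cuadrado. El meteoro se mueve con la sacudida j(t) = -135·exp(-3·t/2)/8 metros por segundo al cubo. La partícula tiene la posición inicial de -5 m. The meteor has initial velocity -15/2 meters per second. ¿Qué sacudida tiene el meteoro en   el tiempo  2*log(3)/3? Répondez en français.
En utilisant j(t) = -135·exp(-3·t/2)/8 et en substituant t = 2*log(3)/3, nous trouvons j = -45/8.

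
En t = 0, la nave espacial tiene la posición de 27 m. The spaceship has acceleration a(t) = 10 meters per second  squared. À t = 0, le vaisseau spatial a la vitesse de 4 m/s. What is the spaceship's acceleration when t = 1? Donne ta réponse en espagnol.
Usando a(t) = 10 y sustituyendo t = 1, encontramos a = 10.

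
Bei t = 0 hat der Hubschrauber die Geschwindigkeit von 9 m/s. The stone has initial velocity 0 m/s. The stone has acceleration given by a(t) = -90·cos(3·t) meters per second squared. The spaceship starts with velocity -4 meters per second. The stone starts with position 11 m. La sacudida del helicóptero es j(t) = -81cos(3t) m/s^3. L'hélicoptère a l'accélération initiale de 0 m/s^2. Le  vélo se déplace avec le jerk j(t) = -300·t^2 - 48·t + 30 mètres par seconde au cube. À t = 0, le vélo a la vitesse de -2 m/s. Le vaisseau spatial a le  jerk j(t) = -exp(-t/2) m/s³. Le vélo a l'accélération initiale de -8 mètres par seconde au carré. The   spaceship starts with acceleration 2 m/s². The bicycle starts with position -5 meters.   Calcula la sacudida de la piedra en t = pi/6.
Partiendo de la aceleración a(t) = -90·cos(3·t), tomamos 1 derivada. Tomando d/dt de a(t), encontramos j(t) = 270·sin(3·t). Usando j(t) = 270·sin(3·t) y sustituyendo t = pi/6, encontramos j = 270.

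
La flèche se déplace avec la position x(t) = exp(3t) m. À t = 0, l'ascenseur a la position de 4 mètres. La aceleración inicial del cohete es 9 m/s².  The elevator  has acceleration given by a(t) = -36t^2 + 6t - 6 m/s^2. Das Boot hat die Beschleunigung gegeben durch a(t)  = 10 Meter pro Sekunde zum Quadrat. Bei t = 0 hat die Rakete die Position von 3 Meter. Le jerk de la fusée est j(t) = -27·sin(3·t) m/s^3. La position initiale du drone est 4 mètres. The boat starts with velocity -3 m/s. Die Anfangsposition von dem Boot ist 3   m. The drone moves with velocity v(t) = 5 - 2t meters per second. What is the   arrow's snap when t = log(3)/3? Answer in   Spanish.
Partiendo de la posición x(t) = exp(3·t), tomamos 4 derivadas. Tomando d/dt de x(t), encontramos v(t) = 3·exp(3·t). Derivando la velocidad, obtenemos la aceleración: a(t) = 9·exp(3·t). Tomando d/dt de a(t), encontramos j(t) = 27·exp(3·t). La derivada de la sacudida da el snap: s(t) = 81·exp(3·t). Usando s(t) = 81·exp(3·t) y sustituyendo t = log(3)/3, encontramos s = 243.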